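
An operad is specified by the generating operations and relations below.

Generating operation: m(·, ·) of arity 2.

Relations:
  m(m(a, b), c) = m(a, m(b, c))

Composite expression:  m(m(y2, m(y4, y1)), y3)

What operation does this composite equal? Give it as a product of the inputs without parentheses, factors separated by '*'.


All parenthesizations of m agree; list the y-inputs left to right.
m(y4, y1) linearizes to y4 * y1
m(y2, m(y4, y1)) linearizes to y2 * y4 * y1
m(m(y2, m(y4, y1)), y3) linearizes to y2 * y4 * y1 * y3

y2 * y4 * y1 * y3


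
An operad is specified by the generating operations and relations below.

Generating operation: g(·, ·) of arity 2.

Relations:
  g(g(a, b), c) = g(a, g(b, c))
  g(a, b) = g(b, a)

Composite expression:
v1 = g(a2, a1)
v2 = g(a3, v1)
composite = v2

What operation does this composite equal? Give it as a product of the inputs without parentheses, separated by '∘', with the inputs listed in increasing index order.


Shape and order are irrelevant to g; the a-input set decides.
g(a2, a1) unparenthesizes to a2 ∘ a1
g(a3, g(a2, a1)) unparenthesizes to a3 ∘ a2 ∘ a1
commutativity sorts the factors: a1 ∘ a2 ∘ a3

a1 ∘ a2 ∘ a3


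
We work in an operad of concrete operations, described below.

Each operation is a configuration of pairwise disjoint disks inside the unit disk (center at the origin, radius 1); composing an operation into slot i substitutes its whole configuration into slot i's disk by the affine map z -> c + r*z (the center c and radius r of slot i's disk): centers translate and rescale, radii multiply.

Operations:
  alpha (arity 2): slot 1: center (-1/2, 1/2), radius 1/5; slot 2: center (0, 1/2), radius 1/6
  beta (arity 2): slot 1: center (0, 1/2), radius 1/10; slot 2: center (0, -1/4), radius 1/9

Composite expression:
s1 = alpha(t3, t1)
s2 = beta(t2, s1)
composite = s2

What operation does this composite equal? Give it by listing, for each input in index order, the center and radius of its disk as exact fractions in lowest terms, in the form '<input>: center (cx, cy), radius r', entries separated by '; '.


t1: center (0, -7/36), radius 1/54; t2: center (0, 1/2), radius 1/10; t3: center (-1/18, -7/36), radius 1/45

Each t-disk chains the slot maps above it in beta; radii multiply.
input t2: composing its 1 substitution step yields center (0, 1/2), radius 1/10
input t3: composing its 2 substitution steps yields center (-1/18, -7/36), radius 1/45
input t1: composing its 2 substitution steps yields center (0, -7/36), radius 1/54


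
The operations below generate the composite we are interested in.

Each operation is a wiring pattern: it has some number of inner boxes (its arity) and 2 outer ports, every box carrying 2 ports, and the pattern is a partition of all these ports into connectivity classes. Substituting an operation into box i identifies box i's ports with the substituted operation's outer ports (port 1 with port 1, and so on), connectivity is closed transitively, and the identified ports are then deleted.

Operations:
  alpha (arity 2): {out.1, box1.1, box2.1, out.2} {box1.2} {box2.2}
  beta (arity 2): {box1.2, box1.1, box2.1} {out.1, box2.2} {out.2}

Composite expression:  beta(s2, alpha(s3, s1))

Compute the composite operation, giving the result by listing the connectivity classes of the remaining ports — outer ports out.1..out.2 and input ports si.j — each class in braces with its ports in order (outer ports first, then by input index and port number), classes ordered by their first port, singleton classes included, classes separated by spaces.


Treat the ports identified at beta as solder joints: merge, then drop.
through alpha, on inputs (s3, s1): {out.1, out.2, s1.1, s3.1} {s1.2} {s3.2} (out.j = stage outer ports)
through beta, on inputs (s2, s3, s1): {out.1, s1.1, s2.1, s2.2, s3.1} {out.2} {s1.2} {s3.2} (out.j = stage outer ports)

{out.1, s1.1, s2.1, s2.2, s3.1} {out.2} {s1.2} {s3.2}


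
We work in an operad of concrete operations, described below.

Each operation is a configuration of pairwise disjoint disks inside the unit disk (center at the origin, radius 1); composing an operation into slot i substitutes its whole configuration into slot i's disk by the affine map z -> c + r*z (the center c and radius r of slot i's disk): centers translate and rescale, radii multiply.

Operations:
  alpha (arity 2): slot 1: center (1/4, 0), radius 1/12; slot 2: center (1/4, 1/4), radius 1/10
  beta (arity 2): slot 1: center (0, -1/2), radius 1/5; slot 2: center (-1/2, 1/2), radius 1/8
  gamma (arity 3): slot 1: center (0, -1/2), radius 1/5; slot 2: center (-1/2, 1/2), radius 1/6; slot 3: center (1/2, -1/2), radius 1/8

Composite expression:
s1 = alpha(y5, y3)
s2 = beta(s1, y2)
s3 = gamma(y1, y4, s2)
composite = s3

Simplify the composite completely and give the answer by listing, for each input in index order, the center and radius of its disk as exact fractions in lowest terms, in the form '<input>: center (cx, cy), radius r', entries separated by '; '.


y1: center (0, -1/2), radius 1/5; y2: center (7/16, -7/16), radius 1/64; y3: center (81/160, -89/160), radius 1/400; y4: center (-1/2, 1/2), radius 1/6; y5: center (81/160, -9/16), radius 1/480

Only the slot chain above each y matters under gamma; compose those maps.
y1 passes through 1 substitution, ending at center (0, -1/2), radius 1/5
y4 passes through 1 substitution, ending at center (-1/2, 1/2), radius 1/6
y5 passes through 3 substitutions, ending at center (81/160, -9/16), radius 1/480
y3 passes through 3 substitutions, ending at center (81/160, -89/160), radius 1/400
y2 passes through 2 substitutions, ending at center (7/16, -7/16), radius 1/64


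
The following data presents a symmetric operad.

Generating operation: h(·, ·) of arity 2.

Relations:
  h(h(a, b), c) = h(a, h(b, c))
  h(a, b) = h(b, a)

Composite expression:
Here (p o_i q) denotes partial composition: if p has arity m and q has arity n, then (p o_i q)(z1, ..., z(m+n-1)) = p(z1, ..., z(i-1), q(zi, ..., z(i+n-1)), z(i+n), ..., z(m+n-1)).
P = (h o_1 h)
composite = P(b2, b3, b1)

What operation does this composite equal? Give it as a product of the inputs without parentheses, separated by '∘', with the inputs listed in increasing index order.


b1 ∘ b2 ∘ b3

With h associative and commutative, the b-input set is all that matters.
h(b2, b3) flattens to b2 ∘ b3
h(h(b2, b3), b1) flattens to b2 ∘ b3 ∘ b1
putting the inputs in ascending order: b1 ∘ b2 ∘ b3


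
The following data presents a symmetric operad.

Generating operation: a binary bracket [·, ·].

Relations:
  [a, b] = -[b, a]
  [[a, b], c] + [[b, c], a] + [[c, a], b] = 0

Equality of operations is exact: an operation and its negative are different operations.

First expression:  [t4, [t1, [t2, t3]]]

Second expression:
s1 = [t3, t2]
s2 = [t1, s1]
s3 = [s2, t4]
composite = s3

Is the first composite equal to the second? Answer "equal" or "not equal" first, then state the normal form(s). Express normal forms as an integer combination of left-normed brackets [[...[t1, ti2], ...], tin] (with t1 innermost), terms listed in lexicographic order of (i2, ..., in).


Reducing the first expression gives -[[[t1, t2], t3], t4] + [[[t1, t3], t2], t4]
Reducing the second expression gives -[[[t1, t2], t3], t4] + [[[t1, t3], t2], t4]
The normal forms match — equal.

equal; the common form is -[[[t1, t2], t3], t4] + [[[t1, t3], t2], t4]


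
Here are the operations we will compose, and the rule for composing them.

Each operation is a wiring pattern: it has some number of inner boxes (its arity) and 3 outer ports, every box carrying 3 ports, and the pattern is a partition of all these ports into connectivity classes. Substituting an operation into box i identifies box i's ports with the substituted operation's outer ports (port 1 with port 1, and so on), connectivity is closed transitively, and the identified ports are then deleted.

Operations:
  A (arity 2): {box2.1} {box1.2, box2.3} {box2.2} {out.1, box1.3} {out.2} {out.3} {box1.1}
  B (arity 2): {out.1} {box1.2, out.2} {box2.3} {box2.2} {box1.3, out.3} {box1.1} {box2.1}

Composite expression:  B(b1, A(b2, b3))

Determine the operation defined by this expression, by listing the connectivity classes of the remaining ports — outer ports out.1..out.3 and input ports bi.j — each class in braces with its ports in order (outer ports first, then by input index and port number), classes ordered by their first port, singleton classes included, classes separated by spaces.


{out.1} {out.2, b1.2} {out.3, b1.3} {b1.1} {b2.1} {b2.2, b3.3} {b2.3} {b3.1} {b3.2}

After gluing at B, chains via deleted ports link the b-ports.
after A, the pattern on (b2, b3) reads {out.1, b2.3} {out.2} {out.3} {b2.1} {b2.2, b3.3} {b3.1} {b3.2} (out.j = its outer ports)
after B, the pattern on (b1, b2, b3) reads {out.1} {out.2, b1.2} {out.3, b1.3} {b1.1} {b2.1} {b2.2, b3.3} {b2.3} {b3.1} {b3.2} (out.j = its outer ports)


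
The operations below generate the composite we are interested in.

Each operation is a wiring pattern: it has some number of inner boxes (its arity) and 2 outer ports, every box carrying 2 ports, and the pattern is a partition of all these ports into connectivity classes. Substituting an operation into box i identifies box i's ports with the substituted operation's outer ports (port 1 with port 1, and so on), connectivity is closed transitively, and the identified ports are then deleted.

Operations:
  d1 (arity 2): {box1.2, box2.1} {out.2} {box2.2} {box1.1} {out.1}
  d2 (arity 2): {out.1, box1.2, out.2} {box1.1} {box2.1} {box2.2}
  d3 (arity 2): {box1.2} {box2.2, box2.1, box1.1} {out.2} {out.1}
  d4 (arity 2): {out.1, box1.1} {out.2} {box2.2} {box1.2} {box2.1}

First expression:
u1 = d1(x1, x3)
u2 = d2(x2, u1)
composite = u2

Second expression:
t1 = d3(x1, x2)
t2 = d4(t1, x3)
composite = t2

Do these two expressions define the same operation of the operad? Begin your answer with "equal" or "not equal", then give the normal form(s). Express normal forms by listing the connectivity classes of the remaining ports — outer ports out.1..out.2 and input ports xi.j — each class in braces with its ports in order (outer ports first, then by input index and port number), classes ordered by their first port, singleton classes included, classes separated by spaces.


not equal: they reduce to {out.1, out.2, x2.2} {x1.1} {x1.2, x3.1} {x2.1} {x3.2} and {out.1} {out.2} {x1.1, x2.1, x2.2} {x1.2} {x3.1} {x3.2}

Reducing the first expression gives {out.1, out.2, x2.2} {x1.1} {x1.2, x3.1} {x2.1} {x3.2}
Reducing the second expression gives {out.1} {out.2} {x1.1, x2.1, x2.2} {x1.2} {x3.1} {x3.2}
The forms do not match — not equal.


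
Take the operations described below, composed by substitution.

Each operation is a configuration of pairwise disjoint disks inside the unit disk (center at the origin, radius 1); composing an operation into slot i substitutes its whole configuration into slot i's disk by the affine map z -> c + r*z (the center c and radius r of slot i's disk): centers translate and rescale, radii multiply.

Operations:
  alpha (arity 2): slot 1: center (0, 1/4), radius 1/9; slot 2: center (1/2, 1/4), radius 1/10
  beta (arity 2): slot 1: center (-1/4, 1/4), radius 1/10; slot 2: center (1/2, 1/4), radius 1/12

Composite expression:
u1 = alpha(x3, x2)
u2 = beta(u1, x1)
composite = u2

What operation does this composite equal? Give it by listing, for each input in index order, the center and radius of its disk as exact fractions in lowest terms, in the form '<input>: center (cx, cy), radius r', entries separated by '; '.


x1: center (1/2, 1/4), radius 1/12; x2: center (-1/5, 11/40), radius 1/100; x3: center (-1/4, 11/40), radius 1/90


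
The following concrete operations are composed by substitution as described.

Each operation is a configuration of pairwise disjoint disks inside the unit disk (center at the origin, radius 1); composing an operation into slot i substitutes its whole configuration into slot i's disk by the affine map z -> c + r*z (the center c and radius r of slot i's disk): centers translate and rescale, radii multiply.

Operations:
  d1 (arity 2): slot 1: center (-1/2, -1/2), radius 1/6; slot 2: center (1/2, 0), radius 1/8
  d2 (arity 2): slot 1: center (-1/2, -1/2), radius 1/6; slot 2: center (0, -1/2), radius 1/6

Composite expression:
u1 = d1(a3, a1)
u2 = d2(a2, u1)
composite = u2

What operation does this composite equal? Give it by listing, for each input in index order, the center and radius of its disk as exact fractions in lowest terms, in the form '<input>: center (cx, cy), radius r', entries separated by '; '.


a1: center (1/12, -1/2), radius 1/48; a2: center (-1/2, -1/2), radius 1/6; a3: center (-1/12, -7/12), radius 1/36

Below d2, radii multiply path by path; the a-disk centers shift.
for a2, the 1-step affine chain lands on center (-1/2, -1/2), radius 1/6
for a3, the 2-step affine chain lands on center (-1/12, -7/12), radius 1/36
for a1, the 2-step affine chain lands on center (1/12, -1/2), radius 1/48


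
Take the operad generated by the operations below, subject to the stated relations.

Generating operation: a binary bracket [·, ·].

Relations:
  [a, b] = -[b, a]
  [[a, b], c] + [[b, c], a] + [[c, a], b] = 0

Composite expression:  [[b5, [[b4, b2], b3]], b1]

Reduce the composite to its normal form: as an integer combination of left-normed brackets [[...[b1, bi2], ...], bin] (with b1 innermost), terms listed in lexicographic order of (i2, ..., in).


-[[[[b1, b2], b4], b3], b5] + [[[[b1, b3], b2], b4], b5] - [[[[b1, b3], b4], b2], b5] + [[[[b1, b4], b2], b3], b5] + [[[[b1, b5], b2], b4], b3] - [[[[b1, b5], b3], b2], b4] + [[[[b1, b5], b3], b4], b2] - [[[[b1, b5], b4], b2], b3]

A multilinear Lie element is pinned by b1-initial words (b1 innermost).
Composite bracket: [[b5, [[b4, b2], b3]], b1]
The bracket unfolds into 16 signed words via [a, b] = ab - ba (2^4 = 16).
Keep just the words that open with b1:
  the word b1b2b4b3b5 carries sign -1 and contributes -[[[[b1, b2], b4], b3], b5]
  the word b1b3b2b4b5 carries sign +1 and contributes +[[[[b1, b3], b2], b4], b5]
  the word b1b3b4b2b5 carries sign -1 and contributes -[[[[b1, b3], b4], b2], b5]
  the word b1b4b2b3b5 carries sign +1 and contributes +[[[[b1, b4], b2], b3], b5]
  the word b1b5b2b4b3 carries sign +1 and contributes +[[[[b1, b5], b2], b4], b3]
  the word b1b5b3b2b4 carries sign -1 and contributes -[[[[b1, b5], b3], b2], b4]
  the word b1b5b3b4b2 carries sign +1 and contributes +[[[[b1, b5], b3], b4], b2]
  the word b1b5b4b2b3 carries sign -1 and contributes -[[[[b1, b5], b4], b2], b3]


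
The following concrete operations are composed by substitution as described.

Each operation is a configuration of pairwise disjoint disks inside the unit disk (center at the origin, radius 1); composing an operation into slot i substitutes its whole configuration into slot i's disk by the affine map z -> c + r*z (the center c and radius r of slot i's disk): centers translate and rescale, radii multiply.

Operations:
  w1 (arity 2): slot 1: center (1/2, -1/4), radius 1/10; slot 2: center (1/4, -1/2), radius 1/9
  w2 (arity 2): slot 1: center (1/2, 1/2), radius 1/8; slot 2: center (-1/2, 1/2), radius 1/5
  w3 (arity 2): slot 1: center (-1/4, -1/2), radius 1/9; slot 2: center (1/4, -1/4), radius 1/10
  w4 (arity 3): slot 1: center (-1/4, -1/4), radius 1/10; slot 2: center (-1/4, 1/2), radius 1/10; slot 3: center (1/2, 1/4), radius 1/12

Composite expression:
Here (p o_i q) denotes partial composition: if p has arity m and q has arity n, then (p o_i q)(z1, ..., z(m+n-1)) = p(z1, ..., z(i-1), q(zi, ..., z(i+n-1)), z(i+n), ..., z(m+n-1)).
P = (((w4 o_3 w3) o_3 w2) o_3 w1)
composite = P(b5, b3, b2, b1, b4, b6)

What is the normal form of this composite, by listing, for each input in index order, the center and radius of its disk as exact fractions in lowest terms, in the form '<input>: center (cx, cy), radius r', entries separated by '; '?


Below w4, radii multiply path by path; the b-disk centers shift.
input b5: composing its 1 substitution step yields center (-1/4, -1/4), radius 1/10
input b3: composing its 1 substitution step yields center (-1/4, 1/2), radius 1/10
input b2: composing its 4 substitution steps yields center (31/64, 245/1152), radius 1/8640
input b1: composing its 4 substitution steps yields center (1673/3456, 367/1728), radius 1/7776
input b4: composing its 3 substitution steps yields center (205/432, 23/108), radius 1/540
input b6: composing its 2 substitution steps yields center (25/48, 11/48), radius 1/120

b1: center (1673/3456, 367/1728), radius 1/7776; b2: center (31/64, 245/1152), radius 1/8640; b3: center (-1/4, 1/2), radius 1/10; b4: center (205/432, 23/108), radius 1/540; b5: center (-1/4, -1/4), radius 1/10; b6: center (25/48, 11/48), radius 1/120


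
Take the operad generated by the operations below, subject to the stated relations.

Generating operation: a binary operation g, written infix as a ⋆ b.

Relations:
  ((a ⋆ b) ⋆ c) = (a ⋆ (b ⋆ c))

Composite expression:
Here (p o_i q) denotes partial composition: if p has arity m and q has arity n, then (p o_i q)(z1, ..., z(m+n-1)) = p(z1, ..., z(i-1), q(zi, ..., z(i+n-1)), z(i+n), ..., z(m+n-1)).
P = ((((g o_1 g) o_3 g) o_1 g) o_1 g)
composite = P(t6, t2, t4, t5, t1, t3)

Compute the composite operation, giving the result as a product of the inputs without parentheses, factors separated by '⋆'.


t6 ⋆ t2 ⋆ t4 ⋆ t5 ⋆ t1 ⋆ t3


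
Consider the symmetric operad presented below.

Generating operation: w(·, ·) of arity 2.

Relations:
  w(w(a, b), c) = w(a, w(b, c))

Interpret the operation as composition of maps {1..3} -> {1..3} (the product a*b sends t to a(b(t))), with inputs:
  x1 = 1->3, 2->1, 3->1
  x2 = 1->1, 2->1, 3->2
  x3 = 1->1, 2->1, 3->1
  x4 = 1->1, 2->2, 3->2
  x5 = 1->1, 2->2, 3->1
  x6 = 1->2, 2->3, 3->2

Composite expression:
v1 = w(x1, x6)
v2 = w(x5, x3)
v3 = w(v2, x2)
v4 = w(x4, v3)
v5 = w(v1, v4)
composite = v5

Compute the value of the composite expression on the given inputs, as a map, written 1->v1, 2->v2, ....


1->1, 2->1, 3->1


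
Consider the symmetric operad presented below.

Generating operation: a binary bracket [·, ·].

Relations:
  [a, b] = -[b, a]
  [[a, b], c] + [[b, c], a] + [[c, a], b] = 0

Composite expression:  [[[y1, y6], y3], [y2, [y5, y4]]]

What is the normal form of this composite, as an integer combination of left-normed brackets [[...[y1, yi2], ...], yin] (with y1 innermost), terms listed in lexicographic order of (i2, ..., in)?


Left-normed coefficients sit on the y1-initial expansion words.
Composite bracket: [[[y1, y6], y3], [y2, [y5, y4]]]
Expanding via [a, b] = ab - ba: 32 signed words (2^5 = 32).
Words beginning with y1 determine it all:
  the word y1y6y3y2y4y5 carries sign -1 and contributes -[[[[[y1, y6], y3], y2], y4], y5]
  the word y1y6y3y2y5y4 carries sign +1 and contributes +[[[[[y1, y6], y3], y2], y5], y4]
  the word y1y6y3y4y5y2 carries sign +1 and contributes +[[[[[y1, y6], y3], y4], y5], y2]
  the word y1y6y3y5y4y2 carries sign -1 and contributes -[[[[[y1, y6], y3], y5], y4], y2]

-[[[[[y1, y6], y3], y2], y4], y5] + [[[[[y1, y6], y3], y2], y5], y4] + [[[[[y1, y6], y3], y4], y5], y2] - [[[[[y1, y6], y3], y5], y4], y2]


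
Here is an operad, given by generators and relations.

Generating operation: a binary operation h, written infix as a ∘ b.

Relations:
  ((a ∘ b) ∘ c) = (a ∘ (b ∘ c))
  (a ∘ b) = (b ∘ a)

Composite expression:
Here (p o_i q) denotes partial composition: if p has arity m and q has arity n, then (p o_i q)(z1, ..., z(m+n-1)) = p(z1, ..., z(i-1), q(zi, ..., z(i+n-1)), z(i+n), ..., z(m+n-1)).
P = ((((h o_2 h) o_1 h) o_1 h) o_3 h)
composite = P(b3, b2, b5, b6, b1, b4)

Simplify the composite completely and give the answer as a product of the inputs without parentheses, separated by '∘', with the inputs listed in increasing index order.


Both nesting and order wash out for h; what remains is which b's occur.
(b3 ∘ b2) reduces to b3 ∘ b2
(b5 ∘ b6) reduces to b5 ∘ b6
((b3 ∘ b2) ∘ (b5 ∘ b6)) reduces to b3 ∘ b2 ∘ b5 ∘ b6
(b1 ∘ b4) reduces to b1 ∘ b4
(((b3 ∘ b2) ∘ (b5 ∘ b6)) ∘ (b1 ∘ b4)) reduces to b3 ∘ b2 ∘ b5 ∘ b6 ∘ b1 ∘ b4
commutativity sorts the factors: b1 ∘ b2 ∘ b3 ∘ b4 ∘ b5 ∘ b6

b1 ∘ b2 ∘ b3 ∘ b4 ∘ b5 ∘ b6


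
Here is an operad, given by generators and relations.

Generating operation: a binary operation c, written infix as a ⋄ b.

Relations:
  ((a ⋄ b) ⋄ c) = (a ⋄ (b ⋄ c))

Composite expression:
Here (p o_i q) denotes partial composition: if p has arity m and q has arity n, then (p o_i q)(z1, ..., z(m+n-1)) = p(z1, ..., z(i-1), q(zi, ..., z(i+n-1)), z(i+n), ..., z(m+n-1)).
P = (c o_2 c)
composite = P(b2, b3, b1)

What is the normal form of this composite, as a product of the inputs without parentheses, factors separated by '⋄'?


b2 ⋄ b3 ⋄ b1


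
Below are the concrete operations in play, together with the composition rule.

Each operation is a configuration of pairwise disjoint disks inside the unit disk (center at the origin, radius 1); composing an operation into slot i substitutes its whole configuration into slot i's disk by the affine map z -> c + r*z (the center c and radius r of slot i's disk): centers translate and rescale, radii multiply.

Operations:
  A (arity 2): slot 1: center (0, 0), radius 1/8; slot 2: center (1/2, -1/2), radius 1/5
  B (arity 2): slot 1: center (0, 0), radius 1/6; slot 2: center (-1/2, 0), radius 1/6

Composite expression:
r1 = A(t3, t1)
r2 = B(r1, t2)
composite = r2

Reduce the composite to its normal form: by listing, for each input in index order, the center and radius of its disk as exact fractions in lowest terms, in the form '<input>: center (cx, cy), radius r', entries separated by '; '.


t1: center (1/12, -1/12), radius 1/30; t2: center (-1/2, 0), radius 1/6; t3: center (0, 0), radius 1/48

Affine substitution under B: radii multiply and t-centers shift.
input t3: applying the 2 nested substitutions gives center (0, 0), radius 1/48
input t1: applying the 2 nested substitutions gives center (1/12, -1/12), radius 1/30
input t2: applying the 1 nested substitution gives center (-1/2, 0), radius 1/6


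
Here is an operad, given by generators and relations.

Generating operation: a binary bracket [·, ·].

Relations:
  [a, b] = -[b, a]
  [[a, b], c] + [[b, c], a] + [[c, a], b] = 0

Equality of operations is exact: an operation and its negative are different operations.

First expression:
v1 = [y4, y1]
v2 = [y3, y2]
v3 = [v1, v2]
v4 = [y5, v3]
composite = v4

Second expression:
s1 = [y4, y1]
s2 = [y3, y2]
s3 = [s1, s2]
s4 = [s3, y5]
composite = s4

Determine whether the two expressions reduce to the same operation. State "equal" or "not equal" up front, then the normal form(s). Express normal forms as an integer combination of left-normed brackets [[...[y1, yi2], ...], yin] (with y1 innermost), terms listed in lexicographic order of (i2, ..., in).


not equal; first: -[[[[y1, y4], y2], y3], y5] + [[[[y1, y4], y3], y2], y5]; second: [[[[y1, y4], y2], y3], y5] - [[[[y1, y4], y3], y2], y5]

The first expression reduces to -[[[[y1, y4], y2], y3], y5] + [[[[y1, y4], y3], y2], y5]
The second expression reduces to [[[[y1, y4], y2], y3], y5] - [[[[y1, y4], y3], y2], y5]
The normal forms differ: not equal.


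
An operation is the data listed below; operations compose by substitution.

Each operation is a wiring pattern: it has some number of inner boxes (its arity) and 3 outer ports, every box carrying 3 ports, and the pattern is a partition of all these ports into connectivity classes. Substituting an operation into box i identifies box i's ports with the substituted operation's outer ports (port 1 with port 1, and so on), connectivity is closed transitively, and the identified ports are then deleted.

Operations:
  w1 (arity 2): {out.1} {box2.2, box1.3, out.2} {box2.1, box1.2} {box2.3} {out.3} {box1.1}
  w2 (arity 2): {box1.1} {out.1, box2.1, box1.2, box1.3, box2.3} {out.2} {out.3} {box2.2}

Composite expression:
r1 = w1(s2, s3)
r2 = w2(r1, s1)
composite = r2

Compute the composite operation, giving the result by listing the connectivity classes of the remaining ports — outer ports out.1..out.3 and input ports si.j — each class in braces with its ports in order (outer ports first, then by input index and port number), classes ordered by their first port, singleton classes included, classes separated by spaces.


Treat the ports identified at w2 as solder joints: merge, then drop.
after w1, the pattern on (s2, s3) reads {out.1} {out.2, s2.3, s3.2} {out.3} {s2.1} {s2.2, s3.1} {s3.3} (out.j = its outer ports)
after w2, the pattern on (s2, s3, s1) reads {out.1, s1.1, s1.3, s2.3, s3.2} {out.2} {out.3} {s1.2} {s2.1} {s2.2, s3.1} {s3.3} (out.j = its outer ports)

{out.1, s1.1, s1.3, s2.3, s3.2} {out.2} {out.3} {s1.2} {s2.1} {s2.2, s3.1} {s3.3}


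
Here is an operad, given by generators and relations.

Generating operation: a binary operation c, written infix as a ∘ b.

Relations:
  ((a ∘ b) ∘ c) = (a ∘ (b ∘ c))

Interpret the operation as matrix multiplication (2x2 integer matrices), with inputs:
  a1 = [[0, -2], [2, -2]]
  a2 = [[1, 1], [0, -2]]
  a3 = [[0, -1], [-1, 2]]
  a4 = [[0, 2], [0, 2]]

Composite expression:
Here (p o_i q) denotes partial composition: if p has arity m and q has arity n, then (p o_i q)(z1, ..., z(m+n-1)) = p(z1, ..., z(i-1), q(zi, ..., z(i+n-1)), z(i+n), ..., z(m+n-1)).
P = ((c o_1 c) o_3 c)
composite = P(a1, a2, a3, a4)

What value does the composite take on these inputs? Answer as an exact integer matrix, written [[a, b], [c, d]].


(a1 ∘ a2) = [[0, 4], [2, 6]]
(a3 ∘ a4) = [[0, -2], [0, 2]]
((a1 ∘ a2) ∘ (a3 ∘ a4)) = [[0, 8], [0, 8]]

[[0, 8], [0, 8]]


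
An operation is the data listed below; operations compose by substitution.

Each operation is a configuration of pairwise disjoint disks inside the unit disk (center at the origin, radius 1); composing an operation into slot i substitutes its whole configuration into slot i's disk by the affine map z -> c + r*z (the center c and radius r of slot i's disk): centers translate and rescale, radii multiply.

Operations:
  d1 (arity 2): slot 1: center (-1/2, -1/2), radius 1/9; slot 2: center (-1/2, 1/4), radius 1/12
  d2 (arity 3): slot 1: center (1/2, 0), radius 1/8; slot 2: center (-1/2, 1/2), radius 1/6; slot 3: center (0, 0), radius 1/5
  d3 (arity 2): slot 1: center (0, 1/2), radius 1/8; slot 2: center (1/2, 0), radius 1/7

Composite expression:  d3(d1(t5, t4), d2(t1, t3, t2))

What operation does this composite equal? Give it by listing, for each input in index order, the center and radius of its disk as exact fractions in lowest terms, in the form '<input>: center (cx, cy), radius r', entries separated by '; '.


t1: center (4/7, 0), radius 1/56; t2: center (1/2, 0), radius 1/35; t3: center (3/7, 1/14), radius 1/42; t4: center (-1/16, 17/32), radius 1/96; t5: center (-1/16, 7/16), radius 1/72

Affine substitution under d3: radii multiply and t-centers shift.
input t5: composing its 2 substitution steps yields center (-1/16, 7/16), radius 1/72
input t4: composing its 2 substitution steps yields center (-1/16, 17/32), radius 1/96
input t1: composing its 2 substitution steps yields center (4/7, 0), radius 1/56
input t3: composing its 2 substitution steps yields center (3/7, 1/14), radius 1/42
input t2: composing its 2 substitution steps yields center (1/2, 0), radius 1/35


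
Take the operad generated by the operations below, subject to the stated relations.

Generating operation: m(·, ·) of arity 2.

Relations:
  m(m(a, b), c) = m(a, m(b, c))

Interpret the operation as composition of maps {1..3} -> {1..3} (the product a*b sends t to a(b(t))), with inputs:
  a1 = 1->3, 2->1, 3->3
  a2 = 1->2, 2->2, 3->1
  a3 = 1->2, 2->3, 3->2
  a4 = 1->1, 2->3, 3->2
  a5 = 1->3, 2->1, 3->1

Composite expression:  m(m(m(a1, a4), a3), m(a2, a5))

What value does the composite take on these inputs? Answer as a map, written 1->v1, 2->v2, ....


1->3, 2->1, 3->1

m(a1, a4) = 1->3, 2->3, 3->1
m(m(a1, a4), a3) = 1->3, 2->1, 3->3
m(a2, a5) = 1->1, 2->2, 3->2
m(m(m(a1, a4), a3), m(a2, a5)) = 1->3, 2->1, 3->1


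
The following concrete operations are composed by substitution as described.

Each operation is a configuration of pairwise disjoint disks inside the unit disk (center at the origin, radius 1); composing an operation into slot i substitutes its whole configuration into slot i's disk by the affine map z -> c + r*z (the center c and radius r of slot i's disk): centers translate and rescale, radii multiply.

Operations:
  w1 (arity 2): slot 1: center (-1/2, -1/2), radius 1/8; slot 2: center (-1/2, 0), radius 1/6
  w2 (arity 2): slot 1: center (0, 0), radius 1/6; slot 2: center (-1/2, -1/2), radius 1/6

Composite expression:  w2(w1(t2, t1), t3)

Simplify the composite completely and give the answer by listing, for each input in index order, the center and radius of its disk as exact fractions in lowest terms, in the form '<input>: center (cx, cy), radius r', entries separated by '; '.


Each t-disk chains the slot maps above it in w2; radii multiply.
tracing t2 down its 2-map path: center (-1/12, -1/12), radius 1/48
tracing t1 down its 2-map path: center (-1/12, 0), radius 1/36
tracing t3 down its 1-map path: center (-1/2, -1/2), radius 1/6

t1: center (-1/12, 0), radius 1/36; t2: center (-1/12, -1/12), radius 1/48; t3: center (-1/2, -1/2), radius 1/6


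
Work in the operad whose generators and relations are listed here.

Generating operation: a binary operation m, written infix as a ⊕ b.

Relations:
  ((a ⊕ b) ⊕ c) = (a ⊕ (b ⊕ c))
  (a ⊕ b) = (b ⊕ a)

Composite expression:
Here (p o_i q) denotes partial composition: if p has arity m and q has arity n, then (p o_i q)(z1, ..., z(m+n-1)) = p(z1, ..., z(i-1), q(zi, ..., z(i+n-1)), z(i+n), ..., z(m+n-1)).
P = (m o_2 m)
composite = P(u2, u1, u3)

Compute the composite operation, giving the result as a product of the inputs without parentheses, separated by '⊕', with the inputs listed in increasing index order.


u1 ⊕ u2 ⊕ u3


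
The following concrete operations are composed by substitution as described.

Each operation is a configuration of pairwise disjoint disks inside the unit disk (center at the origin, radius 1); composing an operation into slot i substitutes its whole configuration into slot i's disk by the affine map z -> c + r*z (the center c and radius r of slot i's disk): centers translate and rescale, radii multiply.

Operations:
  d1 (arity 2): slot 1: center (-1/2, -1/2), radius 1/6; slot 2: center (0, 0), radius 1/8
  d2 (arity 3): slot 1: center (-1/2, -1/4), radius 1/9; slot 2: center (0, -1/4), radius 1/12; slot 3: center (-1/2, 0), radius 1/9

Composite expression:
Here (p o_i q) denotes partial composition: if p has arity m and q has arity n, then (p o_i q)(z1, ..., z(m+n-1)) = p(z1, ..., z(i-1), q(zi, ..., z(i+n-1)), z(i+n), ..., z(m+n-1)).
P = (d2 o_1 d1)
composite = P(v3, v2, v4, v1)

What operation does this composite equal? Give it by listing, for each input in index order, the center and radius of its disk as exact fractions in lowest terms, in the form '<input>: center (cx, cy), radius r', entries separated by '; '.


v1: center (-1/2, 0), radius 1/9; v2: center (-1/2, -1/4), radius 1/72; v3: center (-5/9, -11/36), radius 1/54; v4: center (0, -1/4), radius 1/12

Follow each v-input down from d2: c' goes to c + r*c', radius to r*r'.
input v3: applying the 2 nested substitutions gives center (-5/9, -11/36), radius 1/54
input v2: applying the 2 nested substitutions gives center (-1/2, -1/4), radius 1/72
input v4: applying the 1 nested substitution gives center (0, -1/4), radius 1/12
input v1: applying the 1 nested substitution gives center (-1/2, 0), radius 1/9


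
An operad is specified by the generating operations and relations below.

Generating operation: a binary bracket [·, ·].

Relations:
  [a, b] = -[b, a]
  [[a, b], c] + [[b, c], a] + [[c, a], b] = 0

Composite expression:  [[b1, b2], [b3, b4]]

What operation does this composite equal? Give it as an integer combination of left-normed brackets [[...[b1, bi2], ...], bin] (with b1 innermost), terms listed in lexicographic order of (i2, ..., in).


[[[b1, b2], b3], b4] - [[[b1, b2], b4], b3]


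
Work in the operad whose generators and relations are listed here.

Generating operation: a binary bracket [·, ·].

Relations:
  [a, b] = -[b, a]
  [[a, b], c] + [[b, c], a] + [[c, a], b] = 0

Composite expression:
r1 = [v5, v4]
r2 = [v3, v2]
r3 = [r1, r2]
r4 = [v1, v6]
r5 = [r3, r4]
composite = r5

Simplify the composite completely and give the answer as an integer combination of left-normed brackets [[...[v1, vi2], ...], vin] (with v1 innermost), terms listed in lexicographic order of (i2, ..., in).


[[[[[v1, v6], v2], v3], v4], v5] - [[[[[v1, v6], v2], v3], v5], v4] - [[[[[v1, v6], v3], v2], v4], v5] + [[[[[v1, v6], v3], v2], v5], v4] - [[[[[v1, v6], v4], v5], v2], v3] + [[[[[v1, v6], v4], v5], v3], v2] + [[[[[v1, v6], v5], v4], v2], v3] - [[[[[v1, v6], v5], v4], v3], v2]


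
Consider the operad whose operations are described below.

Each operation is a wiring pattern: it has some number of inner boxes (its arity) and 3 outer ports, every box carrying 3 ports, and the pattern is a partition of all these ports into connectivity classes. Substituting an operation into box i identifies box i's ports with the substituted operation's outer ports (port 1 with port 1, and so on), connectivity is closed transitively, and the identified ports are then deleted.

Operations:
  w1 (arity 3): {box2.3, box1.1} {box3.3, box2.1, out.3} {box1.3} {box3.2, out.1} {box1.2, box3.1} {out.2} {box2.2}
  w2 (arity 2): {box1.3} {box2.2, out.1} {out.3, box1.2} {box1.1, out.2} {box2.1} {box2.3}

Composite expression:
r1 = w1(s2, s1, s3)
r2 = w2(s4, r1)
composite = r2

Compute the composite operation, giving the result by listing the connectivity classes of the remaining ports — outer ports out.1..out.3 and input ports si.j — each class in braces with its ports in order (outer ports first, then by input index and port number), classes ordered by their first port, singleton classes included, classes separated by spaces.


{out.1} {out.2, s4.1} {out.3, s4.2} {s1.1, s3.3} {s1.2} {s1.3, s2.1} {s2.2, s3.1} {s2.3} {s3.2} {s4.3}

Treat the ports identified at w2 as solder joints: merge, then drop.
w1 over (s2, s1, s3) gives {out.1, s3.2} {out.2} {out.3, s1.1, s3.3} {s1.2} {s1.3, s2.1} {s2.2, s3.1} {s2.3}, out.j being that stage's outer ports
w2 over (s4, s2, s1, s3) gives {out.1} {out.2, s4.1} {out.3, s4.2} {s1.1, s3.3} {s1.2} {s1.3, s2.1} {s2.2, s3.1} {s2.3} {s3.2} {s4.3}, out.j being that stage's outer ports


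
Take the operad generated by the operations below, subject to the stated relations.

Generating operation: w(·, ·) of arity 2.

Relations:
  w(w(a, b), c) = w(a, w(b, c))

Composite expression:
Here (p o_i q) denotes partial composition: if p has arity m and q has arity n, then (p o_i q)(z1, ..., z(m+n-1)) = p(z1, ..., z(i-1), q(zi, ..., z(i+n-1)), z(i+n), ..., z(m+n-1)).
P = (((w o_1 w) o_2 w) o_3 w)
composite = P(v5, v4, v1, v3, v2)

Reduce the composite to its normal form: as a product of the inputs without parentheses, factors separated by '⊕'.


Key point: w is associative — brackets drop, the v-order remains.
w(v1, v3) collapses to v1 ⊕ v3
w(v4, w(v1, v3)) collapses to v4 ⊕ v1 ⊕ v3
w(v5, w(v4, w(v1, v3))) collapses to v5 ⊕ v4 ⊕ v1 ⊕ v3
w(w(v5, w(v4, w(v1, v3))), v2) collapses to v5 ⊕ v4 ⊕ v1 ⊕ v3 ⊕ v2

v5 ⊕ v4 ⊕ v1 ⊕ v3 ⊕ v2


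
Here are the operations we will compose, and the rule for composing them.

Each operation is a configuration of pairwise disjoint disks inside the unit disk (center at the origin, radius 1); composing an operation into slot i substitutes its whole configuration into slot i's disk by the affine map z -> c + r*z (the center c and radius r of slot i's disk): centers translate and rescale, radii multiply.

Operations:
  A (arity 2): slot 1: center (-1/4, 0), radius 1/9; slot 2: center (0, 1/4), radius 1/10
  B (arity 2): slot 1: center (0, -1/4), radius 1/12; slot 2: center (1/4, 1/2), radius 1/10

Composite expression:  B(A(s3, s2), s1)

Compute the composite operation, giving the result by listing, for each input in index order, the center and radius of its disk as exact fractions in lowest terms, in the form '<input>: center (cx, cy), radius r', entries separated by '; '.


Below B, radii multiply path by path; the s-disk centers shift.
tracing s3 down its 2-map path: center (-1/48, -1/4), radius 1/108
tracing s2 down its 2-map path: center (0, -11/48), radius 1/120
tracing s1 down its 1-map path: center (1/4, 1/2), radius 1/10

s1: center (1/4, 1/2), radius 1/10; s2: center (0, -11/48), radius 1/120; s3: center (-1/48, -1/4), radius 1/108


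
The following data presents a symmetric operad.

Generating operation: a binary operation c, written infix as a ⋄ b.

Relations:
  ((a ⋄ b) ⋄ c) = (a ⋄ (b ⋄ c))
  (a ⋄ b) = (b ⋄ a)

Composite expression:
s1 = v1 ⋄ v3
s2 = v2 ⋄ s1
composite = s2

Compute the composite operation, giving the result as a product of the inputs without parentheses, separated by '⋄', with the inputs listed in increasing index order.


Reordering under c is free, so list the v-inputs canonically.
(v1 ⋄ v3) unparenthesizes to v1 ⋄ v3
(v2 ⋄ (v1 ⋄ v3)) unparenthesizes to v2 ⋄ v1 ⋄ v3
putting the inputs in ascending order: v1 ⋄ v2 ⋄ v3

v1 ⋄ v2 ⋄ v3


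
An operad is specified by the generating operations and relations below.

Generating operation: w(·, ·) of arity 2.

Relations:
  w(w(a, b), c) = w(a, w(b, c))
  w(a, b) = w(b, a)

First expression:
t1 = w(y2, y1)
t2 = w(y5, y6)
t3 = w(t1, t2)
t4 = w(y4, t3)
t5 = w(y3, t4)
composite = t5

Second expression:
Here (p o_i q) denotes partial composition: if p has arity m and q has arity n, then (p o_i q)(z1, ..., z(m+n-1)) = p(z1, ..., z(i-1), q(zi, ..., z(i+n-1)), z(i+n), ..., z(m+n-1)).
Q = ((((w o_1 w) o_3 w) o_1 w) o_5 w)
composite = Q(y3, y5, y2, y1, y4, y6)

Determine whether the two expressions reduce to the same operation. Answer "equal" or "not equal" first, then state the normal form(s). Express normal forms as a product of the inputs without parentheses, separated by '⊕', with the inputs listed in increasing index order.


equal — both sides give y1 ⊕ y2 ⊕ y3 ⊕ y4 ⊕ y5 ⊕ y6

The first expression reduces to y1 ⊕ y2 ⊕ y3 ⊕ y4 ⊕ y5 ⊕ y6
The second expression reduces to y1 ⊕ y2 ⊕ y3 ⊕ y4 ⊕ y5 ⊕ y6
One common form — equal.


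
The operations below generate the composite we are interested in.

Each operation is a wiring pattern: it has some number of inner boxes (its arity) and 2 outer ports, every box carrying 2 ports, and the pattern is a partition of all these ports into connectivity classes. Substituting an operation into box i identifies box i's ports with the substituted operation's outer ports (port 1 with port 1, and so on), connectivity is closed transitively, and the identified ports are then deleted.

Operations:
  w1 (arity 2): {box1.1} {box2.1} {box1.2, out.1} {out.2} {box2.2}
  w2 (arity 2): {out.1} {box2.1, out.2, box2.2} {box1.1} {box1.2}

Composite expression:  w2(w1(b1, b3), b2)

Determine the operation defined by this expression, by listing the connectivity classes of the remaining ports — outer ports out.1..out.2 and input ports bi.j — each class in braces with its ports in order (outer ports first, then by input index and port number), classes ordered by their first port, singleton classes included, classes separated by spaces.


{out.1} {out.2, b2.1, b2.2} {b1.1} {b1.2} {b3.1} {b3.2}


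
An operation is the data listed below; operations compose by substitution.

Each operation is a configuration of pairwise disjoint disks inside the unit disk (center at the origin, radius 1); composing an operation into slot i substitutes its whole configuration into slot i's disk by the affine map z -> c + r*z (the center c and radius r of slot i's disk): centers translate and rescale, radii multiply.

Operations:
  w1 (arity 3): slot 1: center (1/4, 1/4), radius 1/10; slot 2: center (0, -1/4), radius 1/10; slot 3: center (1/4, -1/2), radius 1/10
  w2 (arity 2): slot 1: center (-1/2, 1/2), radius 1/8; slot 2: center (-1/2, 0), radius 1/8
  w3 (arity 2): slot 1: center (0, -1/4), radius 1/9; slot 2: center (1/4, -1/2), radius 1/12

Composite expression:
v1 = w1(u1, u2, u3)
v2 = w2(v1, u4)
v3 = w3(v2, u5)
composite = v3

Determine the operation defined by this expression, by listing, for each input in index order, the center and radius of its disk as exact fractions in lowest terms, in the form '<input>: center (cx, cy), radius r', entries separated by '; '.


Only the slot chain above each u matters under w3; compose those maps.
tracing u1 down its 3-map path: center (-5/96, -55/288), radius 1/720
tracing u2 down its 3-map path: center (-1/18, -19/96), radius 1/720
tracing u3 down its 3-map path: center (-5/96, -29/144), radius 1/720
tracing u4 down its 2-map path: center (-1/18, -1/4), radius 1/72
tracing u5 down its 1-map path: center (1/4, -1/2), radius 1/12

u1: center (-5/96, -55/288), radius 1/720; u2: center (-1/18, -19/96), radius 1/720; u3: center (-5/96, -29/144), radius 1/720; u4: center (-1/18, -1/4), radius 1/72; u5: center (1/4, -1/2), radius 1/12
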